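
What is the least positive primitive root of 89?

φ(89) = 89 − 1 = 88 = 2^3 · 11.
Test candidates g = 2, 3, … against the prime factors q ∈ {2, 11} of φ(89): g is a generator iff g^(88/q) ≢ 1 for every such q.
g = 2: 2^44 ≡ 1 — hits 1, so not a primitive root.
g = 3: 3^44 ≡ 88; 3^8 ≡ 64 — none is 1, so 3 is a primitive root.
The smallest primitive root modulo 89 is 3.

3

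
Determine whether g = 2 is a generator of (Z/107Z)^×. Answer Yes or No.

Yes

φ(107) = 107 − 1 = 106 = 2 · 53.
An element g generates (Z/107Z)^× iff g^(106/q) ≢ 1 (mod 107) for each prime q ∈ {2, 53}.
2^53 ≡ 106 (mod 107)  [q = 2: ≢ 1 ✓]
2^2 ≡ 4 (mod 107)  [q = 53: ≢ 1 ✓]
All checks pass, so 2 has order 106 and is a primitive root modulo 107.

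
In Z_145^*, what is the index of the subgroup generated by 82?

4

The order of 82 must divide φ(145) = φ(5·29) = (5−1)·(29−1) = 4·28 = 112 = 2^4 · 7.
Divisors of 112: 1, 2, 4, 7, 8, 14, 16, 28, 56, 112.
Compute 82^d (mod 145) for the divisors d until we hit 1:
82^1 ≡ 82
82^2 ≡ 54
82^4 ≡ 16
82^7 ≡ 88
82^8 ≡ 111
82^14 ≡ 59
82^16 ≡ 141
82^28 ≡ 1
The order of 82 is 28, so the subgroup it generates has 28 elements.
The index is φ(145) / ord(82) = 112 / 28 = 4.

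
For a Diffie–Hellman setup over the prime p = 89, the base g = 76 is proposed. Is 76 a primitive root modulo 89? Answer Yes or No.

φ(89) = 89 − 1 = 88 = 2^3 · 11.
76 is a primitive root mod 89 iff 76^(φ(89)/q) ≢ 1 for every prime q | φ(89), i.e. q ∈ {2, 11}.
76^44 ≡ 88 (mod 89)  [q = 2: ≢ 1 ✓]
76^8 ≡ 64 (mod 89)  [q = 11: ≢ 1 ✓]
None equal 1, so ord_89(76) = 88: 76 is a primitive root.

Yes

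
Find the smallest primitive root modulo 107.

2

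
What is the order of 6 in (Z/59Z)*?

The order of 6 must divide φ(59) = 59 − 1 = 58 = 2 · 29.
Divisors of 58: 1, 2, 29, 58.
Check 6^d mod 59 for each divisor in increasing order:
6^1 ≡ 6 (mod 59)
6^2 ≡ 36 (mod 59)
6^29 ≡ 58 (mod 59)
6^58 ≡ 1 (mod 59) ✓
Therefore the multiplicative order of 6 modulo 59 is 58.

58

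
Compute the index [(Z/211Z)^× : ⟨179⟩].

10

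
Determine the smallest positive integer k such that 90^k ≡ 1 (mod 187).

By Lagrange's theorem, ord_187(90) divides φ(187) = φ(11·17) = (11−1)·(17−1) = 10·16 = 160 = 2^5 · 5.
Divisors of 160: 1, 2, 4, 5, 8, 10, 16, 20, 32, 40, 80, 160.
Evaluate successive powers at the divisors of 160:
90^1 ≡ 90
90^2 ≡ 59
90^4 ≡ 115
90^5 ≡ 65
90^8 ≡ 135
90^10 ≡ 111
90^16 ≡ 86
90^20 ≡ 166
90^32 ≡ 103
90^40 ≡ 67
90^80 ≡ 1
Therefore the multiplicative order of 90 modulo 187 is 80.

80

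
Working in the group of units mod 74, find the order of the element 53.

9

ord(53) | φ(74) = φ(2)·φ(37) = 1·36 = 36 = 2^2 · 3^2.
Divisors of 36: 1, 2, 3, 4, 6, 9, 12, 18, 36.
Check 53^d mod 74 for each divisor in increasing order:
53^1 ≡ 53 (mod 74)
53^2 ≡ 71 (mod 74)
53^3 ≡ 63 (mod 74)
53^4 ≡ 9 (mod 74)
53^6 ≡ 47 (mod 74)
53^9 ≡ 1 (mod 74) ✓
Therefore the multiplicative order of 53 modulo 74 is 9.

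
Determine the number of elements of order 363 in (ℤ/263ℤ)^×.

φ(263) = 263 − 1 = 262 = 2 · 131.
Since (Z/263Z)^× is cyclic of order 262, the number of elements of order d is φ(d) when d | 262 and 0 otherwise.
Here 262 is not a multiple of 363, so there are no elements of order 363.

0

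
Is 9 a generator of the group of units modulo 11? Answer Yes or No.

φ(11) = 11 − 1 = 10 = 2 · 5.
9 is a primitive root mod 11 iff 9^(φ(11)/q) ≢ 1 for every prime q | φ(11), i.e. q ∈ {2, 5}.
9^5 ≡ 1 (mod 11)  [q = 2: ≡ 1 ✗]
9^2 ≡ 4 (mod 11)  [q = 5: ≢ 1 ✓]
The check at q = 2 fails, so 9 generates a proper subgroup.

No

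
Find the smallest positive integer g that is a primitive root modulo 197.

2

φ(197) = 197 − 1 = 196 = 2^2 · 7^2.
g is a primitive root iff g^(196/q) ≢ 1 (mod 197) for each prime q ∈ {2, 7}.
g = 2: 2^98 ≡ 196; 2^28 ≡ 104 — none is 1, so 2 is a primitive root.
Hence the least primitive root of 197 is 2.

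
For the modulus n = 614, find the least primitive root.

φ(614) = φ(2)·φ(307) = 1·306 = 306 = 2 · 3^2 · 17.
Test candidates g = 2, 3, … against the prime factors q ∈ {2, 3, 17} of φ(614): g is a generator iff g^(306/q) ≢ 1 for every such q.
g = 2: gcd(2, 614) = 2 > 1, not a unit — skip.
g = 3: 3^153 ≡ 613; 3^102 ≡ 1 — hits 1, so not a primitive root.
g = 4: gcd(4, 614) = 2 > 1, not a unit — skip.
g = 5: 5^153 ≡ 613; 5^102 ≡ 289; 5^18 ≡ 81 — none is 1, so 5 is a primitive root.
So 5 is the smallest generator of (Z/614Z)^×.

5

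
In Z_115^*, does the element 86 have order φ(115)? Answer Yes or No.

115 = 5 · 23 is a product of two distinct odd primes, so (Z/115Z)^× ≅ (Z/5Z)^× × (Z/23Z)^× is not cyclic.
No primitive root modulo 115 exists; in particular 86 is not one.

No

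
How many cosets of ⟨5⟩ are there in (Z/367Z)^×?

ord(5) | φ(367) = 367 − 1 = 366 = 2 · 3 · 61.
Divisors of 366: 1, 2, 3, 6, 61, 122, 183, 366.
Test each divisor d:
5^1 ≡ 5
5^2 ≡ 25
5^3 ≡ 125
5^6 ≡ 211
5^61 ≡ 366
5^122 ≡ 1
So ord_367(5) = 122, hence |⟨5⟩| = 122.
[(Z/367Z)^× : ⟨5⟩] = 366/122 = 3.

3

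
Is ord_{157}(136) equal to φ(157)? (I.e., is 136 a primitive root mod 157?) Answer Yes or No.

φ(157) = 157 − 1 = 156 = 2^2 · 3 · 13.
Test 136^(156/q) mod 157 for each prime factor q of 156:
136^78 ≡ 156 (mod 157)  [q = 2: ≢ 1 ✓]
136^52 ≡ 12 (mod 157)  [q = 3: ≢ 1 ✓]
136^12 ≡ 16 (mod 157)  [q = 13: ≢ 1 ✓]
None equal 1, so ord_157(136) = 156: 136 is a primitive root.

Yes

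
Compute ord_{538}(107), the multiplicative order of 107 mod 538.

268

Since 107 ∈ (Z/538Z)^×, its order divides φ(538) = φ(2)·φ(269) = 1·268 = 268 = 2^2 · 67.
Divisors of 268: 1, 2, 4, 67, 134, 268.
Test each divisor d:
107^1 ≡ 107
107^2 ≡ 151
107^4 ≡ 205
107^67 ≡ 351
107^134 ≡ 537
107^268 ≡ 1
Therefore the multiplicative order of 107 modulo 538 is 268.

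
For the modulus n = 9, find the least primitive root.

2

φ(9) = φ(3^2) = 3·(3−1) = 6 = 2 · 3.
Test candidates g = 2, 3, … against the prime factors q ∈ {2, 3} of φ(9): g is a generator iff g^(6/q) ≢ 1 for every such q.
g = 2: 2^3 ≡ 8; 2^2 ≡ 4 — none is 1, so 2 is a primitive root.
The smallest primitive root modulo 9 is 2.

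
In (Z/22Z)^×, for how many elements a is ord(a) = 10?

4

φ(22) = φ(2)·φ(11) = 1·10 = 10 = 2 · 5.
Since (Z/22Z)^× is cyclic of order 10, the number of elements of order d is φ(d) when d | 10 and 0 otherwise.
10 = 2 · 5 divides 10, and φ(10) = 4.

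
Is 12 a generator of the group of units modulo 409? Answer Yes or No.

No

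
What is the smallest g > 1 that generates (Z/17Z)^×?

φ(17) = 17 − 1 = 16 = 2^4.
Test candidates g = 2, 3, … against the prime factors q ∈ {2} of φ(17): g is a generator iff g^(16/q) ≢ 1 for every such q.
g = 2: 2^8 ≡ 1 — hits 1, so not a primitive root.
g = 3: 3^8 ≡ 16 — none is 1, so 3 is a primitive root.
Hence the least primitive root of 17 is 3.

3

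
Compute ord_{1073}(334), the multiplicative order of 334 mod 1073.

ord(334) | φ(1073) = φ(29·37) = (29−1)·(37−1) = 28·36 = 1008 = 2^4 · 3^2 · 7.
Divisors of 1008: 1, 2, 3, 4, 6, 7, 8, 9, 12, 14, 16, 18, 21, 24, 28, 36, 42, 48, 56, 63, 72, 84, 112, 126, 144, 168, 252, 336, 504, 1008.
Compute 334^d (mod 1073) for the divisors d until we hit 1:
334^1 ≡ 334
334^2 ≡ 1037
334^3 ≡ 852
334^4 ≡ 223
334^6 ≡ 556
334^7 ≡ 75
334^8 ≡ 371
334^9 ≡ 519
334^12 ≡ 112
334^14 ≡ 260
334^16 ≡ 297
334^18 ≡ 38
334^21 ≡ 186
334^24 ≡ 741
334^28 ≡ 1
So ord_1073(334) = 28.

28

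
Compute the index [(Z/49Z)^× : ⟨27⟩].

3

Since 27 ∈ (Z/49Z)^×, its order divides φ(49) = φ(7^2) = 7·(7−1) = 42 = 2 · 3 · 7.
Divisors of 42: 1, 2, 3, 6, 7, 14, 21, 42.
Check 27^d mod 49 for each divisor in increasing order:
27^1 ≡ 27 (mod 49)
27^2 ≡ 43 (mod 49)
27^3 ≡ 34 (mod 49)
27^6 ≡ 29 (mod 49)
27^7 ≡ 48 (mod 49)
27^14 ≡ 1 (mod 49) ✓
So ord_49(27) = 14, hence |⟨27⟩| = 14.
Index = |(Z/49Z)^×| / |⟨27⟩| = 42 / 14 = 3.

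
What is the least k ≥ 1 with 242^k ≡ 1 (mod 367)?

Since 242 ∈ (Z/367Z)^×, its order divides φ(367) = 367 − 1 = 366 = 2 · 3 · 61.
Divisors of 366: 1, 2, 3, 6, 61, 122, 183, 366.
Check 242^d mod 367 for each divisor in increasing order:
242^1 ≡ 242 (mod 367)
242^2 ≡ 211 (mod 367)
242^3 ≡ 49 (mod 367)
242^6 ≡ 199 (mod 367)
242^61 ≡ 1 (mod 367) ✓
The smallest such exponent is 61, so the order of 242 is 61.

61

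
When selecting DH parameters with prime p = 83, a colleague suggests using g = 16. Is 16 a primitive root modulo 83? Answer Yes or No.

No

φ(83) = 83 − 1 = 82 = 2 · 41.
16 is a primitive root mod 83 iff 16^(φ(83)/q) ≢ 1 for every prime q | φ(83), i.e. q ∈ {2, 41}.
16^41 ≡ 1 (mod 83)  [q = 2: ≡ 1 ✗]
16^2 ≡ 7 (mod 83)  [q = 41: ≢ 1 ✓]
The check at q = 2 fails, so 16 generates a proper subgroup.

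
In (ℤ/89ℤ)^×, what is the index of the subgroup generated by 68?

Since 68 ∈ (Z/89Z)^×, its order divides φ(89) = 89 − 1 = 88 = 2^3 · 11.
Divisors of 88: 1, 2, 4, 8, 11, 22, 44, 88.
Compute 68^d (mod 89) for the divisors d until we hit 1:
68^1 ≡ 68
68^2 ≡ 85
68^4 ≡ 16
68^8 ≡ 78
68^11 ≡ 55
68^22 ≡ 88
68^44 ≡ 1
Thus |⟨68⟩| = ord(68) = 44.
Index = |(Z/89Z)^×| / |⟨68⟩| = 88 / 44 = 2.

2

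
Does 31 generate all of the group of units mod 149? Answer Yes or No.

φ(149) = 149 − 1 = 148 = 2^2 · 37.
Test 31^(148/q) mod 149 for each prime factor q of 148:
31^74 ≡ 1 (mod 149)  [q = 2: ≡ 1 ✗]
31^4 ≡ 19 (mod 149)  [q = 37: ≢ 1 ✓]
The check at q = 2 fails, so 31 generates a proper subgroup.

No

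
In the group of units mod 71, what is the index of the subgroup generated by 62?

Since 62 ∈ (Z/71Z)^×, its order divides φ(71) = 71 − 1 = 70 = 2 · 5 · 7.
Divisors of 70: 1, 2, 5, 7, 10, 14, 35, 70.
Check 62^d mod 71 for each divisor in increasing order:
62^1 ≡ 62 (mod 71)
62^2 ≡ 10 (mod 71)
62^5 ≡ 23 (mod 71)
62^7 ≡ 17 (mod 71)
62^10 ≡ 32 (mod 71)
62^14 ≡ 5 (mod 71)
62^35 ≡ 70 (mod 71)
62^70 ≡ 1 (mod 71) ✓
So ord_71(62) = 70, hence |⟨62⟩| = 70.
Index = |(Z/71Z)^×| / |⟨62⟩| = 70 / 70 = 1.

1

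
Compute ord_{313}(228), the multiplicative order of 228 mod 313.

39

ord(228) | φ(313) = 313 − 1 = 312 = 2^3 · 3 · 13.
Divisors of 312: 1, 2, 3, 4, 6, 8, 12, 13, 24, 26, 39, 52, 78, 104, 156, 312.
Compute 228^d (mod 313) for the divisors d until we hit 1:
228^1 ≡ 228 (mod 313)
228^2 ≡ 26 (mod 313)
228^3 ≡ 294 (mod 313)
228^4 ≡ 50 (mod 313)
228^6 ≡ 48 (mod 313)
228^8 ≡ 309 (mod 313)
228^12 ≡ 113 (mod 313)
228^13 ≡ 98 (mod 313)
228^24 ≡ 249 (mod 313)
228^26 ≡ 214 (mod 313)
228^39 ≡ 1 (mod 313) ✓
The smallest such exponent is 39, so the order of 228 is 39.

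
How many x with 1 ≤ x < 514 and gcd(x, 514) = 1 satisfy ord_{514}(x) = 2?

φ(514) = φ(2)·φ(257) = 1·256 = 256 = 2^8.
In a cyclic group of order 256, there are φ(d) elements of order d for each divisor d of 256, and zero for non-divisors.
2 | 256, and φ(2) = 2 − 1 = 1.

1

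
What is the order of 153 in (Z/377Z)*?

The order of 153 must divide φ(377) = φ(13·29) = (13−1)·(29−1) = 12·28 = 336 = 2^4 · 3 · 7.
Divisors of 336: 1, 2, 3, 4, 6, 7, 8, 12, 14, 16, 21, 24, 28, 42, 48, 56, 84, 112, 168, 336.
Check 153^d mod 377 for each divisor in increasing order:
153^1 ≡ 153
153^2 ≡ 35
153^3 ≡ 77
153^4 ≡ 94
153^6 ≡ 274
153^7 ≡ 75
153^8 ≡ 165
153^12 ≡ 53
153^14 ≡ 347
153^16 ≡ 81
153^21 ≡ 12
153^24 ≡ 170
153^28 ≡ 146
153^42 ≡ 144
153^48 ≡ 248
153^56 ≡ 204
153^84 ≡ 1
So ord_377(153) = 84.

84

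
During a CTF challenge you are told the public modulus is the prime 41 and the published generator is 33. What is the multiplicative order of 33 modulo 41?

20

Since 33 ∈ (Z/41Z)^×, its order divides φ(41) = 41 − 1 = 40 = 2^3 · 5.
Divisors of 40: 1, 2, 4, 5, 8, 10, 20, 40.
Test each divisor d:
33^1 ≡ 33
33^2 ≡ 23
33^4 ≡ 37
33^5 ≡ 32
33^8 ≡ 16
33^10 ≡ 40
33^20 ≡ 1
Hence ord(33) = 20.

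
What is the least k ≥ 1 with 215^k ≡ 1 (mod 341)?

10

By Lagrange's theorem, ord_341(215) divides φ(341) = φ(11·31) = (11−1)·(31−1) = 10·30 = 300 = 2^2 · 3 · 5^2.
Divisors of 300: 1, 2, 3, 4, 5, 6, 10, 12, 15, 20, 25, 30, 50, 60, 75, 100, 150, 300.
Evaluate successive powers at the divisors of 300:
215^1 ≡ 215 (mod 341)
215^2 ≡ 190 (mod 341)
215^3 ≡ 271 (mod 341)
215^4 ≡ 295 (mod 341)
215^5 ≡ 340 (mod 341)
215^6 ≡ 126 (mod 341)
215^10 ≡ 1 (mod 341) ✓
Hence ord(215) = 10.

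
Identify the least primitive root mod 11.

φ(11) = 11 − 1 = 10 = 2 · 5.
g is a primitive root iff g^(10/q) ≢ 1 (mod 11) for each prime q ∈ {2, 5}.
g = 2: 2^5 ≡ 10; 2^2 ≡ 4 — none is 1, so 2 is a primitive root.
So 2 is the smallest generator of (Z/11Z)^×.

2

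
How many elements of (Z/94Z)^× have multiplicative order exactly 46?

22

φ(94) = φ(2)·φ(47) = 1·46 = 46 = 2 · 23.
In a cyclic group of order 46, there are φ(d) elements of order d for each divisor d of 46, and zero for non-divisors.
46 = 2 · 23 divides 46, and φ(46) = 22.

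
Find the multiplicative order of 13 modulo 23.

11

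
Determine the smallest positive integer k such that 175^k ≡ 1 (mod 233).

29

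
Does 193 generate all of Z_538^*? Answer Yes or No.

Yes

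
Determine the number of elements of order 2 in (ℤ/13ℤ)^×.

1

φ(13) = 13 − 1 = 12 = 2^2 · 3.
Since (Z/13Z)^× is cyclic of order 12, the number of elements of order d is φ(d) when d | 12 and 0 otherwise.
2 | 12, and φ(2) = 2 − 1 = 1.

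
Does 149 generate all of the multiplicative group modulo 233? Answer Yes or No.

φ(233) = 233 − 1 = 232 = 2^3 · 29.
Test 149^(232/q) mod 233 for each prime factor q of 232:
149^116 ≡ 232 (mod 233)  [q = 2: ≢ 1 ✓]
149^8 ≡ 148 (mod 233)  [q = 29: ≢ 1 ✓]
Every test exponent gives a nontrivial residue, hence 149 generates the full group.

Yes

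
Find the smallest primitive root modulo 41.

φ(41) = 41 − 1 = 40 = 2^3 · 5.
g is a primitive root iff g^(40/q) ≢ 1 (mod 41) for each prime q ∈ {2, 5}.
g = 2: 2^20 ≡ 1 — hits 1, so not a primitive root.
g = 3: 3^20 ≡ 40; 3^8 ≡ 1 — hits 1, so not a primitive root.
g = 4: 4^20 ≡ 1 — hits 1, so not a primitive root.
g = 5: 5^20 ≡ 1 — hits 1, so not a primitive root.
g = 6: 6^20 ≡ 40; 6^8 ≡ 10 — none is 1, so 6 is a primitive root.
Hence the least primitive root of 41 is 6.

6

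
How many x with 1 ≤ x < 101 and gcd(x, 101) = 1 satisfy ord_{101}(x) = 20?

φ(101) = 101 − 1 = 100 = 2^2 · 5^2.
(Z/101Z)^× is cyclic (|G| = 100); a cyclic group of order m has exactly φ(d) elements of each order d | m, and none otherwise.
20 = 2^2 · 5 divides 100, and φ(20) = 8.

8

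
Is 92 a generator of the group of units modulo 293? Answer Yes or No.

φ(293) = 293 − 1 = 292 = 2^2 · 73.
Test 92^(292/q) mod 293 for each prime factor q of 292:
92^146 ≡ 292 (mod 293)  [q = 2: ≢ 1 ✓]
92^4 ≡ 210 (mod 293)  [q = 73: ≢ 1 ✓]
None equal 1, so ord_293(92) = 292: 92 is a primitive root.

Yes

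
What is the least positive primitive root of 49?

φ(49) = φ(7^2) = 7·(7−1) = 42 = 2 · 3 · 7.
g is a primitive root iff g^(42/q) ≢ 1 (mod 49) for each prime q ∈ {2, 3, 7}.
g = 2: 2^21 ≡ 1 — hits 1, so not a primitive root.
g = 3: 3^21 ≡ 48; 3^14 ≡ 30; 3^6 ≡ 43 — none is 1, so 3 is a primitive root.
Hence the least primitive root of 49 is 3.

3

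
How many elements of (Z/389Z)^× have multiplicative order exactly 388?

192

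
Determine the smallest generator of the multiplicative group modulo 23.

φ(23) = 23 − 1 = 22 = 2 · 11.
g is a primitive root iff g^(22/q) ≢ 1 (mod 23) for each prime q ∈ {2, 11}.
g = 2: 2^11 ≡ 1 — hits 1, so not a primitive root.
g = 3: 3^11 ≡ 1 — hits 1, so not a primitive root.
g = 4: 4^11 ≡ 1 — hits 1, so not a primitive root.
g = 5: 5^11 ≡ 22; 5^2 ≡ 2 — none is 1, so 5 is a primitive root.
Hence the least primitive root of 23 is 5.

5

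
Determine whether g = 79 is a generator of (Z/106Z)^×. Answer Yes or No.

Yes

φ(106) = φ(2)·φ(53) = 1·52 = 52 = 2^2 · 13.
An element g generates (Z/106Z)^× iff g^(52/q) ≢ 1 (mod 106) for each prime q ∈ {2, 13}.
79^26 ≡ 105 (mod 106)  [q = 2: ≢ 1 ✓]
79^4 ≡ 63 (mod 106)  [q = 13: ≢ 1 ✓]
Every test exponent gives a nontrivial residue, hence 79 generates the full group.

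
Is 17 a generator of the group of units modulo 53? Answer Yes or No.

φ(53) = 53 − 1 = 52 = 2^2 · 13.
Test 17^(52/q) mod 53 for each prime factor q of 52:
17^26 ≡ 1 (mod 53)  [q = 2: ≡ 1 ✗]
17^4 ≡ 46 (mod 53)  [q = 13: ≢ 1 ✓]
Since 17^26 ≡ 1, the order of 17 divides 26 < 52, so 17 is not a primitive root.

No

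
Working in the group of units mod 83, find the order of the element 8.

The order of 8 must divide φ(83) = 83 − 1 = 82 = 2 · 41.
Divisors of 82: 1, 2, 41, 82.
Compute 8^d (mod 83) for the divisors d until we hit 1:
8^1 ≡ 8 (mod 83)
8^2 ≡ 64 (mod 83)
8^41 ≡ 82 (mod 83)
8^82 ≡ 1 (mod 83) ✓
The smallest such exponent is 82, so the order of 8 is 82.

82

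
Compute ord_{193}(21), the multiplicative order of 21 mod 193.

ord(21) | φ(193) = 193 − 1 = 192 = 2^6 · 3.
Divisors of 192: 1, 2, 3, 4, 6, 8, 12, 16, 24, 32, 48, 64, 96, 192.
Test each divisor d:
21^1 ≡ 21
21^2 ≡ 55
21^3 ≡ 190
21^4 ≡ 130
21^6 ≡ 9
21^8 ≡ 109
21^12 ≡ 81
21^16 ≡ 108
21^24 ≡ 192
21^32 ≡ 84
21^48 ≡ 1
So ord_193(21) = 48.

48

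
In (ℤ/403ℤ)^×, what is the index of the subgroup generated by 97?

The order of 97 must divide φ(403) = φ(13·31) = (13−1)·(31−1) = 12·30 = 360 = 2^3 · 3^2 · 5.
Divisors of 360: 1, 2, 3, 4, 5, 6, 8, 9, 10, 12, 15, 18, 20, 24, 30, 36, 40, 45, 60, 72, 90, 120, 180, 360.
Compute 97^d (mod 403) for the divisors d until we hit 1:
97^1 ≡ 97
97^2 ≡ 140
97^3 ≡ 281
97^4 ≡ 256
97^5 ≡ 249
97^6 ≡ 376
97^8 ≡ 250
97^9 ≡ 70
97^10 ≡ 342
97^12 ≡ 326
97^15 ≡ 125
97^18 ≡ 64
97^20 ≡ 94
97^24 ≡ 287
97^30 ≡ 311
97^36 ≡ 66
97^40 ≡ 373
97^45 ≡ 187
97^60 ≡ 1
Thus |⟨97⟩| = ord(97) = 60.
The index is φ(403) / ord(97) = 360 / 60 = 6.

6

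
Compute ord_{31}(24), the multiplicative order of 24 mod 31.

30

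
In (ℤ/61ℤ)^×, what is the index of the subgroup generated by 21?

5

By Lagrange's theorem, ord_61(21) divides φ(61) = 61 − 1 = 60 = 2^2 · 3 · 5.
Divisors of 60: 1, 2, 3, 4, 5, 6, 10, 12, 15, 20, 30, 60.
Test each divisor d:
21^1 ≡ 21 (mod 61)
21^2 ≡ 14 (mod 61)
21^3 ≡ 50 (mod 61)
21^4 ≡ 13 (mod 61)
21^5 ≡ 29 (mod 61)
21^6 ≡ 60 (mod 61)
21^10 ≡ 48 (mod 61)
21^12 ≡ 1 (mod 61) ✓
The order of 21 is 12, so the subgroup it generates has 12 elements.
The index is φ(61) / ord(21) = 60 / 12 = 5.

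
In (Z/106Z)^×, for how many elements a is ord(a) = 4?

2

φ(106) = φ(2)·φ(53) = 1·52 = 52 = 2^2 · 13.
Since (Z/106Z)^× is cyclic of order 52, the number of elements of order d is φ(d) when d | 52 and 0 otherwise.
4 = 2^2 divides 52, and φ(4) = 2.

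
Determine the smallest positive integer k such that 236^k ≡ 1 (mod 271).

90

ord(236) | φ(271) = 271 − 1 = 270 = 2 · 3^3 · 5.
Divisors of 270: 1, 2, 3, 5, 6, 9, 10, 15, 18, 27, 30, 45, 54, 90, 135, 270.
Compute 236^d (mod 271) for the divisors d until we hit 1:
236^1 ≡ 236 (mod 271)
236^2 ≡ 141 (mod 271)
236^3 ≡ 214 (mod 271)
236^5 ≡ 93 (mod 271)
236^6 ≡ 268 (mod 271)
236^9 ≡ 171 (mod 271)
236^10 ≡ 248 (mod 271)
236^15 ≡ 29 (mod 271)
236^18 ≡ 244 (mod 271)
236^27 ≡ 261 (mod 271)
236^30 ≡ 28 (mod 271)
236^45 ≡ 270 (mod 271)
236^54 ≡ 100 (mod 271)
236^90 ≡ 1 (mod 271) ✓
Therefore the multiplicative order of 236 modulo 271 is 90.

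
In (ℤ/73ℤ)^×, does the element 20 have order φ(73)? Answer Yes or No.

Yes

φ(73) = 73 − 1 = 72 = 2^3 · 3^2.
20 is a primitive root mod 73 iff 20^(φ(73)/q) ≢ 1 for every prime q | φ(73), i.e. q ∈ {2, 3}.
20^36 ≡ 72 (mod 73)  [q = 2: ≢ 1 ✓]
20^24 ≡ 64 (mod 73)  [q = 3: ≢ 1 ✓]
None equal 1, so ord_73(20) = 72: 20 is a primitive root.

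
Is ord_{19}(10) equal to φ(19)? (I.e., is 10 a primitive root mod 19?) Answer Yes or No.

Yes

φ(19) = 19 − 1 = 18 = 2 · 3^2.
10 is a primitive root mod 19 iff 10^(φ(19)/q) ≢ 1 for every prime q | φ(19), i.e. q ∈ {2, 3}.
10^9 ≡ 18 (mod 19)  [q = 2: ≢ 1 ✓]
10^6 ≡ 11 (mod 19)  [q = 3: ≢ 1 ✓]
Every test exponent gives a nontrivial residue, hence 10 generates the full group.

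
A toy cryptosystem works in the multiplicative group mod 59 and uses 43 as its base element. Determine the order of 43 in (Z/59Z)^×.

58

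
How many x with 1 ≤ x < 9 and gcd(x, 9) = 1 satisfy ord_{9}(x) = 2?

1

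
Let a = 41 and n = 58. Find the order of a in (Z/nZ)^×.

By Lagrange's theorem, ord_58(41) divides φ(58) = φ(2)·φ(29) = 1·28 = 28 = 2^2 · 7.
Divisors of 28: 1, 2, 4, 7, 14, 28.
Evaluate successive powers at the divisors of 28:
41^1 ≡ 41 (mod 58)
41^2 ≡ 57 (mod 58)
41^4 ≡ 1 (mod 58) ✓
Hence ord(41) = 4.

4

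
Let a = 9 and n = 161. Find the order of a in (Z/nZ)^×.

33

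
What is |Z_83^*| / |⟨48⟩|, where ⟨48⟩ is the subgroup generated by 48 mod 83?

2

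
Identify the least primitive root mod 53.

2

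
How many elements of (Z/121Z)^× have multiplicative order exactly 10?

4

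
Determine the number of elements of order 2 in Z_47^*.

φ(47) = 47 − 1 = 46 = 2 · 23.
In a cyclic group of order 46, there are φ(d) elements of order d for each divisor d of 46, and zero for non-divisors.
2 | 46, and φ(2) = 2 − 1 = 1.

1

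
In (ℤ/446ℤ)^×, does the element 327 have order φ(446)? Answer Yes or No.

No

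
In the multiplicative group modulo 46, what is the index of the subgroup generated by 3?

2

ord(3) | φ(46) = φ(2)·φ(23) = 1·22 = 22 = 2 · 11.
Divisors of 22: 1, 2, 11, 22.
Test each divisor d:
3^1 ≡ 3 (mod 46)
3^2 ≡ 9 (mod 46)
3^11 ≡ 1 (mod 46) ✓
So ord_46(3) = 11, hence |⟨3⟩| = 11.
The index is φ(46) / ord(3) = 22 / 11 = 2.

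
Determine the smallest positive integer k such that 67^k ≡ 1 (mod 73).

36

ord(67) | φ(73) = 73 − 1 = 72 = 2^3 · 3^2.
Divisors of 72: 1, 2, 3, 4, 6, 8, 9, 12, 18, 24, 36, 72.
Compute 67^d (mod 73) for the divisors d until we hit 1:
67^1 ≡ 67 (mod 73)
67^2 ≡ 36 (mod 73)
67^3 ≡ 3 (mod 73)
67^4 ≡ 55 (mod 73)
67^6 ≡ 9 (mod 73)
67^8 ≡ 32 (mod 73)
67^9 ≡ 27 (mod 73)
67^12 ≡ 8 (mod 73)
67^18 ≡ 72 (mod 73)
67^24 ≡ 64 (mod 73)
67^36 ≡ 1 (mod 73) ✓
The smallest such exponent is 36, so the order of 67 is 36.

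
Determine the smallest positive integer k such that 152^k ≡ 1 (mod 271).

90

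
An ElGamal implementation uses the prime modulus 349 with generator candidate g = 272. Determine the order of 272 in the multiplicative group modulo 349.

174

Since 272 ∈ (Z/349Z)^×, its order divides φ(349) = 349 − 1 = 348 = 2^2 · 3 · 29.
Divisors of 348: 1, 2, 3, 4, 6, 12, 29, 58, 87, 116, 174, 348.
Check 272^d mod 349 for each divisor in increasing order:
272^1 ≡ 272
272^2 ≡ 345
272^3 ≡ 308
272^4 ≡ 16
272^6 ≡ 285
272^12 ≡ 257
272^29 ≡ 123
272^58 ≡ 122
272^87 ≡ 348
272^116 ≡ 226
272^174 ≡ 1
Hence ord(272) = 174.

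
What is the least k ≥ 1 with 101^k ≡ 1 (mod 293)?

The order of 101 must divide φ(293) = 293 − 1 = 292 = 2^2 · 73.
Divisors of 292: 1, 2, 4, 73, 146, 292.
Test each divisor d:
101^1 ≡ 101 (mod 293)
101^2 ≡ 239 (mod 293)
101^4 ≡ 279 (mod 293)
101^73 ≡ 138 (mod 293)
101^146 ≡ 292 (mod 293)
101^292 ≡ 1 (mod 293) ✓
The smallest such exponent is 292, so the order of 101 is 292.

292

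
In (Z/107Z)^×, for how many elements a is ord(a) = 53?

52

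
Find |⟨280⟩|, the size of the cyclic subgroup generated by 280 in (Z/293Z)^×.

292

The order of 280 must divide φ(293) = 293 − 1 = 292 = 2^2 · 73.
Divisors of 292: 1, 2, 4, 73, 146, 292.
Check 280^d mod 293 for each divisor in increasing order:
280^1 ≡ 280
280^2 ≡ 169
280^4 ≡ 140
280^73 ≡ 138
280^146 ≡ 292
280^292 ≡ 1
The smallest such exponent is 292, so the order of 280 is 292.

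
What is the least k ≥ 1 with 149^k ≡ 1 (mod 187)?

20

ord(149) | φ(187) = φ(11·17) = (11−1)·(17−1) = 10·16 = 160 = 2^5 · 5.
Divisors of 160: 1, 2, 4, 5, 8, 10, 16, 20, 32, 40, 80, 160.
Test each divisor d:
149^1 ≡ 149 (mod 187)
149^2 ≡ 135 (mod 187)
149^4 ≡ 86 (mod 187)
149^5 ≡ 98 (mod 187)
149^8 ≡ 103 (mod 187)
149^10 ≡ 67 (mod 187)
149^16 ≡ 137 (mod 187)
149^20 ≡ 1 (mod 187) ✓
Hence ord(149) = 20.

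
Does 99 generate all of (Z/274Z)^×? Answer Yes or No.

No

φ(274) = φ(2)·φ(137) = 1·136 = 136 = 2^3 · 17.
An element g generates (Z/274Z)^× iff g^(136/q) ≢ 1 (mod 274) for each prime q ∈ {2, 17}.
99^68 ≡ 1 (mod 274)  [q = 2: ≡ 1 ✗]
99^8 ≡ 153 (mod 274)  [q = 17: ≢ 1 ✓]
99^68 ≡ 1 shows ord(99) | 68, strictly less than φ(274); not a primitive root.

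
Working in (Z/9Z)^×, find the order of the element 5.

6

The order of 5 must divide φ(9) = φ(3^2) = 3·(3−1) = 6 = 2 · 3.
Divisors of 6: 1, 2, 3, 6.
Check 5^d mod 9 for each divisor in increasing order:
5^1 ≡ 5
5^2 ≡ 7
5^3 ≡ 8
5^6 ≡ 1
Hence ord(5) = 6.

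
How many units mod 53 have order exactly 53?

φ(53) = 53 − 1 = 52 = 2^2 · 13.
(Z/53Z)^× is cyclic (|G| = 52); a cyclic group of order m has exactly φ(d) elements of each order d | m, and none otherwise.
Since 53 ∤ 52, the count is 0.

0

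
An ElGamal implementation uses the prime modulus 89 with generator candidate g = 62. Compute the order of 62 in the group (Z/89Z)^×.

By Lagrange's theorem, ord_89(62) divides φ(89) = 89 − 1 = 88 = 2^3 · 11.
Divisors of 88: 1, 2, 4, 8, 11, 22, 44, 88.
Test each divisor d:
62^1 ≡ 62
62^2 ≡ 17
62^4 ≡ 22
62^8 ≡ 39
62^11 ≡ 77
62^22 ≡ 55
62^44 ≡ 88
62^88 ≡ 1
So ord_89(62) = 88.

88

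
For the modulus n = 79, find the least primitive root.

3

φ(79) = 79 − 1 = 78 = 2 · 3 · 13.
Test candidates g = 2, 3, … against the prime factors q ∈ {2, 3, 13} of φ(79): g is a generator iff g^(78/q) ≢ 1 for every such q.
g = 2: 2^39 ≡ 1 — hits 1, so not a primitive root.
g = 3: 3^39 ≡ 78; 3^26 ≡ 23; 3^6 ≡ 18 — none is 1, so 3 is a primitive root.
The smallest primitive root modulo 79 is 3.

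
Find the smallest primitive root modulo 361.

2

φ(361) = φ(19^2) = 19·(19−1) = 342 = 2 · 3^2 · 19.
Test candidates g = 2, 3, … against the prime factors q ∈ {2, 3, 19} of φ(361): g is a generator iff g^(342/q) ≢ 1 for every such q.
g = 2: 2^171 ≡ 360; 2^114 ≡ 292; 2^18 ≡ 58 — none is 1, so 2 is a primitive root.
So 2 is the smallest generator of (Z/361Z)^×.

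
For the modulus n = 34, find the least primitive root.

3

φ(34) = φ(2)·φ(17) = 1·16 = 16 = 2^4.
Test candidates g = 2, 3, … against the prime factors q ∈ {2} of φ(34): g is a generator iff g^(16/q) ≢ 1 for every such q.
g = 2: gcd(2, 34) = 2 > 1, not a unit — skip.
g = 3: 3^8 ≡ 33 — none is 1, so 3 is a primitive root.
Hence the least primitive root of 34 is 3.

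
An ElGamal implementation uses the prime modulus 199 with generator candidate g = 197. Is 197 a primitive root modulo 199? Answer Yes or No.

Yes

φ(199) = 199 − 1 = 198 = 2 · 3^2 · 11.
It suffices to check that the order of 197 is not a proper divisor of 198: compute 197^(198/q) for q ∈ {2, 3, 11}.
197^99 ≡ 198 (mod 199)  [q = 2: ≢ 1 ✓]
197^66 ≡ 106 (mod 199)  [q = 3: ≢ 1 ✓]
197^18 ≡ 61 (mod 199)  [q = 11: ≢ 1 ✓]
None equal 1, so ord_199(197) = 198: 197 is a primitive root.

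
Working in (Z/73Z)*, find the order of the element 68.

72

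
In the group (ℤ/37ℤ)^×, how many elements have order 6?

2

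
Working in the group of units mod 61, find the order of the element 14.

ord(14) | φ(61) = 61 − 1 = 60 = 2^2 · 3 · 5.
Divisors of 60: 1, 2, 3, 4, 5, 6, 10, 12, 15, 20, 30, 60.
Compute 14^d (mod 61) for the divisors d until we hit 1:
14^1 ≡ 14
14^2 ≡ 13
14^3 ≡ 60
14^4 ≡ 47
14^5 ≡ 48
14^6 ≡ 1
The smallest such exponent is 6, so the order of 14 is 6.

6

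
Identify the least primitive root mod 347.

2

φ(347) = 347 − 1 = 346 = 2 · 173.
g is a primitive root iff g^(346/q) ≢ 1 (mod 347) for each prime q ∈ {2, 173}.
g = 2: 2^173 ≡ 346; 2^2 ≡ 4 — none is 1, so 2 is a primitive root.
So 2 is the smallest generator of (Z/347Z)^×.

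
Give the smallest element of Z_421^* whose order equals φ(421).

φ(421) = 421 − 1 = 420 = 2^2 · 3 · 5 · 7.
Test candidates g = 2, 3, … against the prime factors q ∈ {2, 3, 5, 7} of φ(421): g is a generator iff g^(420/q) ≢ 1 for every such q.
g = 2: 2^210 ≡ 420; 2^140 ≡ 400; 2^84 ≡ 279; 2^60 ≡ 370 — none is 1, so 2 is a primitive root.
Hence the least primitive root of 421 is 2.

2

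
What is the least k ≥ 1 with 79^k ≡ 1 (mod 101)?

25

Since 79 ∈ (Z/101Z)^×, its order divides φ(101) = 101 − 1 = 100 = 2^2 · 5^2.
Divisors of 100: 1, 2, 4, 5, 10, 20, 25, 50, 100.
Test each divisor d:
79^1 ≡ 79 (mod 101)
79^2 ≡ 80 (mod 101)
79^4 ≡ 37 (mod 101)
79^5 ≡ 95 (mod 101)
79^10 ≡ 36 (mod 101)
79^20 ≡ 84 (mod 101)
79^25 ≡ 1 (mod 101) ✓
The smallest such exponent is 25, so the order of 79 is 25.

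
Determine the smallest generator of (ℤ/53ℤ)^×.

2

φ(53) = 53 − 1 = 52 = 2^2 · 13.
Test candidates g = 2, 3, … against the prime factors q ∈ {2, 13} of φ(53): g is a generator iff g^(52/q) ≢ 1 for every such q.
g = 2: 2^26 ≡ 52; 2^4 ≡ 16 — none is 1, so 2 is a primitive root.
The smallest primitive root modulo 53 is 2.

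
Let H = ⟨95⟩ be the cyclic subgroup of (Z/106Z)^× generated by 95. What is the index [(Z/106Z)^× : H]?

4

Since 95 ∈ (Z/106Z)^×, its order divides φ(106) = φ(2)·φ(53) = 1·52 = 52 = 2^2 · 13.
Divisors of 52: 1, 2, 4, 13, 26, 52.
Compute 95^d (mod 106) for the divisors d until we hit 1:
95^1 ≡ 95 (mod 106)
95^2 ≡ 15 (mod 106)
95^4 ≡ 13 (mod 106)
95^13 ≡ 1 (mod 106) ✓
The order of 95 is 13, so the subgroup it generates has 13 elements.
[(Z/106Z)^× : ⟨95⟩] = 52/13 = 4.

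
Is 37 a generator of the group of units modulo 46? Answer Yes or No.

Yes

φ(46) = φ(2)·φ(23) = 1·22 = 22 = 2 · 11.
It suffices to check that the order of 37 is not a proper divisor of 22: compute 37^(22/q) for q ∈ {2, 11}.
37^11 ≡ 45 (mod 46)  [q = 2: ≢ 1 ✓]
37^2 ≡ 35 (mod 46)  [q = 11: ≢ 1 ✓]
All checks pass, so 37 has order 22 and is a primitive root modulo 46.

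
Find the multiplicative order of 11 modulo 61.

By Lagrange's theorem, ord_61(11) divides φ(61) = 61 − 1 = 60 = 2^2 · 3 · 5.
Divisors of 60: 1, 2, 3, 4, 5, 6, 10, 12, 15, 20, 30, 60.
Evaluate successive powers at the divisors of 60:
11^1 ≡ 11 (mod 61)
11^2 ≡ 60 (mod 61)
11^3 ≡ 50 (mod 61)
11^4 ≡ 1 (mod 61) ✓
The smallest such exponent is 4, so the order of 11 is 4.

4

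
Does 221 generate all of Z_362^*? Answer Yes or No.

No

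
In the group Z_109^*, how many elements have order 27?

18

φ(109) = 109 − 1 = 108 = 2^2 · 3^3.
In a cyclic group of order 108, there are φ(d) elements of order d for each divisor d of 108, and zero for non-divisors.
27 = 3^3 divides 108, and φ(27) = 18.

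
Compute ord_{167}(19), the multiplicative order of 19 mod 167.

83

Since 19 ∈ (Z/167Z)^×, its order divides φ(167) = 167 − 1 = 166 = 2 · 83.
Divisors of 166: 1, 2, 83, 166.
Compute 19^d (mod 167) for the divisors d until we hit 1:
19^1 ≡ 19 (mod 167)
19^2 ≡ 27 (mod 167)
19^83 ≡ 1 (mod 167) ✓
Therefore the multiplicative order of 19 modulo 167 is 83.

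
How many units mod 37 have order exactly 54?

φ(37) = 37 − 1 = 36 = 2^2 · 3^2.
(Z/37Z)^× is cyclic (|G| = 36); a cyclic group of order m has exactly φ(d) elements of each order d | m, and none otherwise.
Since 54 ∤ 36, the count is 0.

0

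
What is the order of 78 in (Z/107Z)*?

106

By Lagrange's theorem, ord_107(78) divides φ(107) = 107 − 1 = 106 = 2 · 53.
Divisors of 106: 1, 2, 53, 106.
Evaluate successive powers at the divisors of 106:
78^1 ≡ 78
78^2 ≡ 92
78^53 ≡ 106
78^106 ≡ 1
So ord_107(78) = 106.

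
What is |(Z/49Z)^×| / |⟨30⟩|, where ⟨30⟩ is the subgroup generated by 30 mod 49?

The order of 30 must divide φ(49) = φ(7^2) = 7·(7−1) = 42 = 2 · 3 · 7.
Divisors of 42: 1, 2, 3, 6, 7, 14, 21, 42.
Compute 30^d (mod 49) for the divisors d until we hit 1:
30^1 ≡ 30
30^2 ≡ 18
30^3 ≡ 1
Thus |⟨30⟩| = ord(30) = 3.
[(Z/49Z)^× : ⟨30⟩] = 42/3 = 14.

14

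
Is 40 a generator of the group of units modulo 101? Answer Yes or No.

φ(101) = 101 − 1 = 100 = 2^2 · 5^2.
Test 40^(100/q) mod 101 for each prime factor q of 100:
40^50 ≡ 100 (mod 101)  [q = 2: ≢ 1 ✓]
40^20 ≡ 36 (mod 101)  [q = 5: ≢ 1 ✓]
All checks pass, so 40 has order 100 and is a primitive root modulo 101.

Yes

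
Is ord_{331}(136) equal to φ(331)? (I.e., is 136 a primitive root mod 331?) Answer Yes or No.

Yes

φ(331) = 331 − 1 = 330 = 2 · 3 · 5 · 11.
An element g generates (Z/331Z)^× iff g^(330/q) ≢ 1 (mod 331) for each prime q ∈ {2, 3, 5, 11}.
136^165 ≡ 330 (mod 331)  [q = 2: ≢ 1 ✓]
136^110 ≡ 299 (mod 331)  [q = 3: ≢ 1 ✓]
136^66 ≡ 124 (mod 331)  [q = 5: ≢ 1 ✓]
136^30 ≡ 74 (mod 331)  [q = 11: ≢ 1 ✓]
Every test exponent gives a nontrivial residue, hence 136 generates the full group.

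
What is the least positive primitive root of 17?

φ(17) = 17 − 1 = 16 = 2^4.
Test candidates g = 2, 3, … against the prime factors q ∈ {2} of φ(17): g is a generator iff g^(16/q) ≢ 1 for every such q.
g = 2: 2^8 ≡ 1 — hits 1, so not a primitive root.
g = 3: 3^8 ≡ 16 — none is 1, so 3 is a primitive root.
So 3 is the smallest generator of (Z/17Z)^×.

3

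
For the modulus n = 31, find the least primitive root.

3

φ(31) = 31 − 1 = 30 = 2 · 3 · 5.
Test candidates g = 2, 3, … against the prime factors q ∈ {2, 3, 5} of φ(31): g is a generator iff g^(30/q) ≢ 1 for every such q.
g = 2: 2^15 ≡ 1 — hits 1, so not a primitive root.
g = 3: 3^15 ≡ 30; 3^10 ≡ 25; 3^6 ≡ 16 — none is 1, so 3 is a primitive root.
Hence the least primitive root of 31 is 3.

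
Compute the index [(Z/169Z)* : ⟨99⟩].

By Lagrange's theorem, ord_169(99) divides φ(169) = φ(13^2) = 13·(13−1) = 156 = 2^2 · 3 · 13.
Divisors of 156: 1, 2, 3, 4, 6, 12, 13, 26, 39, 52, 78, 156.
Test each divisor d:
99^1 ≡ 99 (mod 169)
99^2 ≡ 168 (mod 169)
99^3 ≡ 70 (mod 169)
99^4 ≡ 1 (mod 169) ✓
So ord_169(99) = 4, hence |⟨99⟩| = 4.
The index is φ(169) / ord(99) = 156 / 4 = 39.

39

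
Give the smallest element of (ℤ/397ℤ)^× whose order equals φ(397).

φ(397) = 397 − 1 = 396 = 2^2 · 3^2 · 11.
Test candidates g = 2, 3, … against the prime factors q ∈ {2, 3, 11} of φ(397): g is a generator iff g^(396/q) ≢ 1 for every such q.
g = 2: 2^198 ≡ 396; 2^132 ≡ 1 — hits 1, so not a primitive root.
g = 3: 3^198 ≡ 1 — hits 1, so not a primitive root.
g = 4: 4^198 ≡ 1 — hits 1, so not a primitive root.
g = 5: 5^198 ≡ 396; 5^132 ≡ 362; 5^36 ≡ 290 — none is 1, so 5 is a primitive root.
Hence the least primitive root of 397 is 5.

5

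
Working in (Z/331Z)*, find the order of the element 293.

11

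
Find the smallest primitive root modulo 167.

5

φ(167) = 167 − 1 = 166 = 2 · 83.
g is a primitive root iff g^(166/q) ≢ 1 (mod 167) for each prime q ∈ {2, 83}.
g = 2: 2^83 ≡ 1 — hits 1, so not a primitive root.
g = 3: 3^83 ≡ 1 — hits 1, so not a primitive root.
g = 4: 4^83 ≡ 1 — hits 1, so not a primitive root.
g = 5: 5^83 ≡ 166; 5^2 ≡ 25 — none is 1, so 5 is a primitive root.
Hence the least primitive root of 167 is 5.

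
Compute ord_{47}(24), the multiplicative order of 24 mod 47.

The order of 24 must divide φ(47) = 47 − 1 = 46 = 2 · 23.
Divisors of 46: 1, 2, 23, 46.
Compute 24^d (mod 47) for the divisors d until we hit 1:
24^1 ≡ 24 (mod 47)
24^2 ≡ 12 (mod 47)
24^23 ≡ 1 (mod 47) ✓
Hence ord(24) = 23.

23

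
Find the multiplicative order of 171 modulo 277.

By Lagrange's theorem, ord_277(171) divides φ(277) = 277 − 1 = 276 = 2^2 · 3 · 23.
Divisors of 276: 1, 2, 3, 4, 6, 12, 23, 46, 69, 92, 138, 276.
Test each divisor d:
171^1 ≡ 171
171^2 ≡ 156
171^3 ≡ 84
171^4 ≡ 237
171^6 ≡ 131
171^12 ≡ 264
171^23 ≡ 116
171^46 ≡ 160
171^69 ≡ 1
Hence ord(171) = 69.

69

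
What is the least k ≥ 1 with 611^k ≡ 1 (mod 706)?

By Lagrange's theorem, ord_706(611) divides φ(706) = φ(2)·φ(353) = 1·352 = 352 = 2^5 · 11.
Divisors of 352: 1, 2, 4, 8, 11, 16, 22, 32, 44, 88, 176, 352.
Test each divisor d:
611^1 ≡ 611
611^2 ≡ 553
611^4 ≡ 111
611^8 ≡ 319
611^11 ≡ 363
611^16 ≡ 97
611^22 ≡ 453
611^32 ≡ 231
611^44 ≡ 469
611^88 ≡ 395
611^176 ≡ 705
611^352 ≡ 1
Therefore the multiplicative order of 611 modulo 706 is 352.

352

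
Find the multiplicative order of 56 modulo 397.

The order of 56 must divide φ(397) = 397 − 1 = 396 = 2^2 · 3^2 · 11.
Divisors of 396: 1, 2, 3, 4, 6, 9, 11, 12, 18, 22, 33, 36, 44, 66, 99, 132, 198, 396.
Compute 56^d (mod 397) for the divisors d until we hit 1:
56^1 ≡ 56 (mod 397)
56^2 ≡ 357 (mod 397)
56^3 ≡ 142 (mod 397)
56^4 ≡ 12 (mod 397)
56^6 ≡ 314 (mod 397)
56^9 ≡ 124 (mod 397)
56^11 ≡ 201 (mod 397)
56^12 ≡ 140 (mod 397)
56^18 ≡ 290 (mod 397)
56^22 ≡ 304 (mod 397)
56^33 ≡ 363 (mod 397)
56^36 ≡ 333 (mod 397)
56^44 ≡ 312 (mod 397)
56^66 ≡ 362 (mod 397)
56^99 ≡ 396 (mod 397)
56^132 ≡ 34 (mod 397)
56^198 ≡ 1 (mod 397) ✓
So ord_397(56) = 198.

198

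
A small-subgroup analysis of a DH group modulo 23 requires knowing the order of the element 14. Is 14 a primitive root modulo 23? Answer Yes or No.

Yes

φ(23) = 23 − 1 = 22 = 2 · 11.
It suffices to check that the order of 14 is not a proper divisor of 22: compute 14^(22/q) for q ∈ {2, 11}.
14^11 ≡ 22 (mod 23)  [q = 2: ≢ 1 ✓]
14^2 ≡ 12 (mod 23)  [q = 11: ≢ 1 ✓]
Every test exponent gives a nontrivial residue, hence 14 generates the full group.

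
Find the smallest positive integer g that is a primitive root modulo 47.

5

φ(47) = 47 − 1 = 46 = 2 · 23.
Test candidates g = 2, 3, … against the prime factors q ∈ {2, 23} of φ(47): g is a generator iff g^(46/q) ≢ 1 for every such q.
g = 2: 2^23 ≡ 1 — hits 1, so not a primitive root.
g = 3: 3^23 ≡ 1 — hits 1, so not a primitive root.
g = 4: 4^23 ≡ 1 — hits 1, so not a primitive root.
g = 5: 5^23 ≡ 46; 5^2 ≡ 25 — none is 1, so 5 is a primitive root.
So 5 is the smallest generator of (Z/47Z)^×.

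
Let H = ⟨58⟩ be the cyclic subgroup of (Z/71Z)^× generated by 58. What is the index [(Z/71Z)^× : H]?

By Lagrange's theorem, ord_71(58) divides φ(71) = 71 − 1 = 70 = 2 · 5 · 7.
Divisors of 70: 1, 2, 5, 7, 10, 14, 35, 70.
Evaluate successive powers at the divisors of 70:
58^1 ≡ 58 (mod 71)
58^2 ≡ 27 (mod 71)
58^5 ≡ 37 (mod 71)
58^7 ≡ 5 (mod 71)
58^10 ≡ 20 (mod 71)
58^14 ≡ 25 (mod 71)
58^35 ≡ 1 (mod 71) ✓
Thus |⟨58⟩| = ord(58) = 35.
The index is φ(71) / ord(58) = 70 / 35 = 2.

2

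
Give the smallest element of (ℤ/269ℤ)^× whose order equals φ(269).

2

φ(269) = 269 − 1 = 268 = 2^2 · 67.
g is a primitive root iff g^(268/q) ≢ 1 (mod 269) for each prime q ∈ {2, 67}.
g = 2: 2^134 ≡ 268; 2^4 ≡ 16 — none is 1, so 2 is a primitive root.
Hence the least primitive root of 269 is 2.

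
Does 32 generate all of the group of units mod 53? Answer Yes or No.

Yes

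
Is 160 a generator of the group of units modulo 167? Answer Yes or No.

φ(167) = 167 − 1 = 166 = 2 · 83.
It suffices to check that the order of 160 is not a proper divisor of 166: compute 160^(166/q) for q ∈ {2, 83}.
160^83 ≡ 166 (mod 167)  [q = 2: ≢ 1 ✓]
160^2 ≡ 49 (mod 167)  [q = 83: ≢ 1 ✓]
All checks pass, so 160 has order 166 and is a primitive root modulo 167.

Yes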